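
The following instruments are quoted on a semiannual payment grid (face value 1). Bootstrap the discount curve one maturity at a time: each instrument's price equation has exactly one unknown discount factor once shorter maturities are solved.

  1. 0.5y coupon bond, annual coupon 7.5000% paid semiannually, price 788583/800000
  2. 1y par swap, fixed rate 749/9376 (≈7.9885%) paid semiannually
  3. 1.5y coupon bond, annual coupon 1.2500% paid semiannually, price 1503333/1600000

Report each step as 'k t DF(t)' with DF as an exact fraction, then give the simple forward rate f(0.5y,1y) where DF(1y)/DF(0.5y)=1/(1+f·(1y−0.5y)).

1 1/2 9501/10000
2 1 9251/10000
3 3/2 9221/10000
f(0.5y,1y) = ((9501/10000)/(9251/10000) − 1)/(1/2) = 500/9251 ≈ 5.4048%

step 1 [0.5y] bond c/2=3/80: DF=(788583/800000 − 3/80·(0))/(1+3/80) = 9501/10000 ≈ 0.950100
step 2 [1y] swap r/2=749/18752: DF=(1 − 749/18752·(0.950100))/(1+749/18752) = 9251/10000 ≈ 0.925100
step 3 [1.5y] bond c/2=1/160: DF=(1503333/1600000 − 1/160·(0.950100+0.925100))/(1+1/160) = 9221/10000 ≈ 0.922100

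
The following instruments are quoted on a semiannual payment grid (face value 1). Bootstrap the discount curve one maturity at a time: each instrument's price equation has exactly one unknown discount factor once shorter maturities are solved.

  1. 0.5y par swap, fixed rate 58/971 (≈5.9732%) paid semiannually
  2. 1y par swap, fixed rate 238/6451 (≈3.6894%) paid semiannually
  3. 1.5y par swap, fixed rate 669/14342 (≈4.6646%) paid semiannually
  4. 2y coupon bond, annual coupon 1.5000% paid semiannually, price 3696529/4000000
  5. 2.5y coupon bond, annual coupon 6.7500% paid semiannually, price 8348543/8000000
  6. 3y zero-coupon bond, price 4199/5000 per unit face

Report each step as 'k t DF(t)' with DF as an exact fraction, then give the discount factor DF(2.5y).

1 1/2 971/1000
2 1 9643/10000
3 3/2 9331/10000
4 2 8959/10000
5 5/2 4433/5000
6 3 4199/5000
DF(2.5y) = 4433/5000 ≈ 0.886600

step 1 [0.5y] swap r/2=29/971: DF=(1 − 29/971·(0))/(1+29/971) = 971/1000 ≈ 0.971000
step 2 [1y] swap r/2=119/6451: DF=(1 − 119/6451·(0.971000))/(1+119/6451) = 9643/10000 ≈ 0.964300
step 3 [1.5y] swap r/2=669/28684: DF=(1 − 669/28684·(0.971000+0.964300))/(1+669/28684) = 9331/10000 ≈ 0.933100
step 4 [2y] bond c/2=3/400: DF=(3696529/4000000 − 3/400·(0.971000+0.964300+0.933100))/(1+3/400) = 8959/10000 ≈ 0.895900
step 5 [2.5y] bond c/2=27/800: DF=(8348543/8000000 − 27/800·(0.971000+0.964300+0.933100+0.895900))/(1+27/800) = 4433/5000 ≈ 0.886600
step 6 [3y] zero: DF = P = 4199/5000 ≈ 0.839800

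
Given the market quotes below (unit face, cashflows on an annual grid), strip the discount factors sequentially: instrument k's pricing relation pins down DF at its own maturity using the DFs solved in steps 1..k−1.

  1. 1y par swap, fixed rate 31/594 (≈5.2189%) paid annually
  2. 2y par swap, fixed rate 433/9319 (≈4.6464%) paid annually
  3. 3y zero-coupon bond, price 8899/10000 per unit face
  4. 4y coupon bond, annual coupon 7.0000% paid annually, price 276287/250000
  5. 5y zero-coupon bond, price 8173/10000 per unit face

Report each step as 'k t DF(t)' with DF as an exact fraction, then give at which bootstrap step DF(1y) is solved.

1 1 594/625
2 2 4567/5000
3 3 8899/10000
4 4 8527/10000
5 5 8173/10000
DF(1y) is solved at step 1

step 1 [1y] swap r/1=31/594: DF=(1 − 31/594·(0))/(1+31/594) = 594/625 ≈ 0.950400
step 2 [2y] swap r/1=433/9319: DF=(1 − 433/9319·(0.950400))/(1+433/9319) = 4567/5000 ≈ 0.913400
step 3 [3y] zero: DF = P = 8899/10000 ≈ 0.889900
step 4 [4y] bond c/1=7/100: DF=(276287/250000 − 7/100·(0.950400+0.913400+0.889900))/(1+7/100) = 8527/10000 ≈ 0.852700
step 5 [5y] zero: DF = P = 8173/10000 ≈ 0.817300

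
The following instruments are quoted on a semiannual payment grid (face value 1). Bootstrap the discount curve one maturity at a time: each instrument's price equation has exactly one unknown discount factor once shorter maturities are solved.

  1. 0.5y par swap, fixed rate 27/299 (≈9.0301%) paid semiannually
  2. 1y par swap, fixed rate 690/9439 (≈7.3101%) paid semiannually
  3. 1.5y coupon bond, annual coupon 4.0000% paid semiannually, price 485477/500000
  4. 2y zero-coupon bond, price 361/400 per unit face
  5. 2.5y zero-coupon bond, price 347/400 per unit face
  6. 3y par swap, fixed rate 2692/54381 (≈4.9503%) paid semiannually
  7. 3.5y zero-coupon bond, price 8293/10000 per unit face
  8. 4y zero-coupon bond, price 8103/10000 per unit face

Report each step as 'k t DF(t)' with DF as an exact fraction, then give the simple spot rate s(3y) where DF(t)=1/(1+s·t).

step 1 [0.5y] swap r/2=27/598: DF=(1 − 27/598·(0))/(1+27/598) = 598/625 ≈ 0.956800
step 2 [1y] swap r/2=345/9439: DF=(1 − 345/9439·(0.956800))/(1+345/9439) = 931/1000 ≈ 0.931000
step 3 [1.5y] bond c/2=1/50: DF=(485477/500000 − 1/50·(0.956800+0.931000))/(1+1/50) = 9149/10000 ≈ 0.914900
step 4 [2y] zero: DF = P = 361/400 ≈ 0.902500
step 5 [2.5y] zero: DF = P = 347/400 ≈ 0.867500
step 6 [3y] swap r/2=1346/54381: DF=(1 − 1346/54381·(0.956800+0.931000+0.914900+0.902500+0.867500))/(1+1346/54381) = 4327/5000 ≈ 0.865400
step 7 [3.5y] zero: DF = P = 8293/10000 ≈ 0.829300
step 8 [4y] zero: DF = P = 8103/10000 ≈ 0.810300

1 1/2 598/625
2 1 931/1000
3 3/2 9149/10000
4 2 361/400
5 5/2 347/400
6 3 4327/5000
7 7/2 8293/10000
8 4 8103/10000
s(3y) = (1/(4327/5000) − 1)/(3) = 673/12981 ≈ 5.1845%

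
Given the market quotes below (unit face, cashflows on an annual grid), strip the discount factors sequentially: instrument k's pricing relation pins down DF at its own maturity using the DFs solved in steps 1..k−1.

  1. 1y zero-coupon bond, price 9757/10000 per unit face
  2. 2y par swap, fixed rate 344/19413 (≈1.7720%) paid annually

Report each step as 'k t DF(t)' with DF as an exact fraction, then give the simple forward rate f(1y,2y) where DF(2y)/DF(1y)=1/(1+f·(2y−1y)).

1 1 9757/10000
2 2 1207/1250
f(1y,2y) = ((9757/10000)/(1207/1250) − 1)/(1) = 101/9656 ≈ 1.0460%

step 1 [1y] zero: DF = P = 9757/10000 ≈ 0.975700
step 2 [2y] swap r/1=344/19413: DF=(1 − 344/19413·(0.975700))/(1+344/19413) = 1207/1250 ≈ 0.965600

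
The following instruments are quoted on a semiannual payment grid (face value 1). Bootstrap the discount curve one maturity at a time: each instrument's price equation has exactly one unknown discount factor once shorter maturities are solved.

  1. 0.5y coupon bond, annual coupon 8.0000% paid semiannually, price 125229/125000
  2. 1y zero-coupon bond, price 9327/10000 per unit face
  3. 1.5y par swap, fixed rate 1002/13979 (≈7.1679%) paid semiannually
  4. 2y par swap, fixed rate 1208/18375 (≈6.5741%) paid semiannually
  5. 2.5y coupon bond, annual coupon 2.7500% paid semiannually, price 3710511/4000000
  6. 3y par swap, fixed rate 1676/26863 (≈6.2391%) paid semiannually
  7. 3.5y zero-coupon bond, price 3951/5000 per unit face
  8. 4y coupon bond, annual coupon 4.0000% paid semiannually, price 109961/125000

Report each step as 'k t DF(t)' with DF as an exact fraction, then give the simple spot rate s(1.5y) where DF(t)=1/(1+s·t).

1 1/2 9633/10000
2 1 9327/10000
3 3/2 4499/5000
4 2 1099/1250
5 5/2 2163/2500
6 3 2081/2500
7 7/2 3951/5000
8 4 927/1250
s(1.5y) = (1/(4499/5000) − 1)/(3/2) = 334/4499 ≈ 7.4239%

step 1 [0.5y] bond c/2=1/25: DF=(125229/125000 − 1/25·(0))/(1+1/25) = 9633/10000 ≈ 0.963300
step 2 [1y] zero: DF = P = 9327/10000 ≈ 0.932700
step 3 [1.5y] swap r/2=501/13979: DF=(1 − 501/13979·(0.963300+0.932700))/(1+501/13979) = 4499/5000 ≈ 0.899800
step 4 [2y] swap r/2=604/18375: DF=(1 − 604/18375·(0.963300+0.932700+0.899800))/(1+604/18375) = 1099/1250 ≈ 0.879200
step 5 [2.5y] bond c/2=11/800: DF=(3710511/4000000 − 11/800·(0.963300+0.932700+0.899800+0.879200))/(1+11/800) = 2163/2500 ≈ 0.865200
step 6 [3y] swap r/2=838/26863: DF=(1 − 838/26863·(0.963300+0.932700+0.899800+0.879200+0.865200))/(1+838/26863) = 2081/2500 ≈ 0.832400
step 7 [3.5y] zero: DF = P = 3951/5000 ≈ 0.790200
step 8 [4y] bond c/2=1/50: DF=(109961/125000 − 1/50·(0.963300+0.932700+0.899800+0.879200+0.865200+0.832400+0.790200))/(1+1/50) = 927/1250 ≈ 0.741600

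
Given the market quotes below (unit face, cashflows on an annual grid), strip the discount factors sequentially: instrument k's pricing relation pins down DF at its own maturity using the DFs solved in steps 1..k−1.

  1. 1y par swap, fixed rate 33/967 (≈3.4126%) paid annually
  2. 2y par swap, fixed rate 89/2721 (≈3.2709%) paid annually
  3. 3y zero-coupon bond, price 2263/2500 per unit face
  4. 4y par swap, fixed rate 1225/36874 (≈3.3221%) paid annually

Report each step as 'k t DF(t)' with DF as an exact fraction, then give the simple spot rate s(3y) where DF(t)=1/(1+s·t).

step 1 [1y] swap r/1=33/967: DF=(1 − 33/967·(0))/(1+33/967) = 967/1000 ≈ 0.967000
step 2 [2y] swap r/1=89/2721: DF=(1 − 89/2721·(0.967000))/(1+89/2721) = 9377/10000 ≈ 0.937700
step 3 [3y] zero: DF = P = 2263/2500 ≈ 0.905200
step 4 [4y] swap r/1=1225/36874: DF=(1 − 1225/36874·(0.967000+0.937700+0.905200))/(1+1225/36874) = 351/400 ≈ 0.877500

1 1 967/1000
2 2 9377/10000
3 3 2263/2500
4 4 351/400
s(3y) = (1/(2263/2500) − 1)/(3) = 79/2263 ≈ 3.4909%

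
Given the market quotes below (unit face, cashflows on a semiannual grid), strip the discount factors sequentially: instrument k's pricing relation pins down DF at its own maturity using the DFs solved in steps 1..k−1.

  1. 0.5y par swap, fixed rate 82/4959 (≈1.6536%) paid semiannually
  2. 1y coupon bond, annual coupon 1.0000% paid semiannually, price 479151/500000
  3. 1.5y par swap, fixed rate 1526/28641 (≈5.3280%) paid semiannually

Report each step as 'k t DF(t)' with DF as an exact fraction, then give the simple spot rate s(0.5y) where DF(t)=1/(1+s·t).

1 1/2 4959/5000
2 1 4743/5000
3 3/2 9237/10000
s(0.5y) = (1/(4959/5000) − 1)/(1/2) = 82/4959 ≈ 1.6536%

step 1 [0.5y] swap r/2=41/4959: DF=(1 − 41/4959·(0))/(1+41/4959) = 4959/5000 ≈ 0.991800
step 2 [1y] bond c/2=1/200: DF=(479151/500000 − 1/200·(0.991800))/(1+1/200) = 4743/5000 ≈ 0.948600
step 3 [1.5y] swap r/2=763/28641: DF=(1 − 763/28641·(0.991800+0.948600))/(1+763/28641) = 9237/10000 ≈ 0.923700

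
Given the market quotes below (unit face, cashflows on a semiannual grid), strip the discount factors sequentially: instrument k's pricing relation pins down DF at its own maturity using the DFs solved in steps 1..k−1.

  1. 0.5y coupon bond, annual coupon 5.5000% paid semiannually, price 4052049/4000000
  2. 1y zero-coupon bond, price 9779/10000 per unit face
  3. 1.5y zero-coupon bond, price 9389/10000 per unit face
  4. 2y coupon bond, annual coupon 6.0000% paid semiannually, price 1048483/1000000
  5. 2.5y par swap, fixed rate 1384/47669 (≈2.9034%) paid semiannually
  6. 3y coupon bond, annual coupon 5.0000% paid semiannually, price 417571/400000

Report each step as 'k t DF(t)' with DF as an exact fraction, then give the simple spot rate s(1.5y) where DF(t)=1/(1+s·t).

1 1/2 9859/10000
2 1 9779/10000
3 3/2 9389/10000
4 2 4667/5000
5 5/2 2327/2500
6 3 4511/5000
s(1.5y) = (1/(9389/10000) − 1)/(3/2) = 1222/28167 ≈ 4.3384%

step 1 [0.5y] bond c/2=11/400: DF=(4052049/4000000 − 11/400·(0))/(1+11/400) = 9859/10000 ≈ 0.985900
step 2 [1y] zero: DF = P = 9779/10000 ≈ 0.977900
step 3 [1.5y] zero: DF = P = 9389/10000 ≈ 0.938900
step 4 [2y] bond c/2=3/100: DF=(1048483/1000000 − 3/100·(0.985900+0.977900+0.938900))/(1+3/100) = 4667/5000 ≈ 0.933400
step 5 [2.5y] swap r/2=692/47669: DF=(1 − 692/47669·(0.985900+0.977900+0.938900+0.933400))/(1+692/47669) = 2327/2500 ≈ 0.930800
step 6 [3y] bond c/2=1/40: DF=(417571/400000 − 1/40·(0.985900+0.977900+0.938900+0.933400+0.930800))/(1+1/40) = 4511/5000 ≈ 0.902200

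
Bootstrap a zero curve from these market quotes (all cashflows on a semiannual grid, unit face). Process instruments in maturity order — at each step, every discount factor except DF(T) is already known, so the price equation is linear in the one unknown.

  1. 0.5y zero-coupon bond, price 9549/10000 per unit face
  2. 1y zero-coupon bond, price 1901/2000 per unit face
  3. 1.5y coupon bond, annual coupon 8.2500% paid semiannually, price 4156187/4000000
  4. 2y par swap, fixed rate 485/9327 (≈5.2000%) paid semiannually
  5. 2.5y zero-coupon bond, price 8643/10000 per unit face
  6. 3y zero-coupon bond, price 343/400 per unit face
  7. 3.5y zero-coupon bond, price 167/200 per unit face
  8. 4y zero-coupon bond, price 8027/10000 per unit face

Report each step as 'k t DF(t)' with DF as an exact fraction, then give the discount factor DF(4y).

step 1 [0.5y] zero: DF = P = 9549/10000 ≈ 0.954900
step 2 [1y] zero: DF = P = 1901/2000 ≈ 0.950500
step 3 [1.5y] bond c/2=33/800: DF=(4156187/4000000 − 33/800·(0.954900+0.950500))/(1+33/800) = 1153/1250 ≈ 0.922400
step 4 [2y] swap r/2=485/18654: DF=(1 − 485/18654·(0.954900+0.950500+0.922400))/(1+485/18654) = 903/1000 ≈ 0.903000
step 5 [2.5y] zero: DF = P = 8643/10000 ≈ 0.864300
step 6 [3y] zero: DF = P = 343/400 ≈ 0.857500
step 7 [3.5y] zero: DF = P = 167/200 ≈ 0.835000
step 8 [4y] zero: DF = P = 8027/10000 ≈ 0.802700

1 1/2 9549/10000
2 1 1901/2000
3 3/2 1153/1250
4 2 903/1000
5 5/2 8643/10000
6 3 343/400
7 7/2 167/200
8 4 8027/10000
DF(4y) = 8027/10000 ≈ 0.802700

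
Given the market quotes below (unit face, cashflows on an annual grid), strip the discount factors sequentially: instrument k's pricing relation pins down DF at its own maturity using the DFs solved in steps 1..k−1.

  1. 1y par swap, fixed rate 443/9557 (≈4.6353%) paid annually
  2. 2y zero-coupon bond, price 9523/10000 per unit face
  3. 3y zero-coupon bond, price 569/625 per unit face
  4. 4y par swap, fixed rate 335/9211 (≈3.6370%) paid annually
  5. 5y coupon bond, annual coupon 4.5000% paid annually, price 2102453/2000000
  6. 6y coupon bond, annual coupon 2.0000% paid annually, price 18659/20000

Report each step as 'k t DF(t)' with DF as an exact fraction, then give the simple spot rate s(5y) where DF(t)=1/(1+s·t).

1 1 9557/10000
2 2 9523/10000
3 3 569/625
4 4 433/500
5 5 8473/10000
6 6 4129/5000
s(5y) = (1/(8473/10000) − 1)/(5) = 1527/42365 ≈ 3.6044%

step 1 [1y] swap r/1=443/9557: DF=(1 − 443/9557·(0))/(1+443/9557) = 9557/10000 ≈ 0.955700
step 2 [2y] zero: DF = P = 9523/10000 ≈ 0.952300
step 3 [3y] zero: DF = P = 569/625 ≈ 0.910400
step 4 [4y] swap r/1=335/9211: DF=(1 − 335/9211·(0.955700+0.952300+0.910400))/(1+335/9211) = 433/500 ≈ 0.866000
step 5 [5y] bond c/1=9/200: DF=(2102453/2000000 − 9/200·(0.955700+0.952300+0.910400+0.866000))/(1+9/200) = 8473/10000 ≈ 0.847300
step 6 [6y] bond c/1=1/50: DF=(18659/20000 − 1/50·(0.955700+0.952300+0.910400+0.866000+0.847300))/(1+1/50) = 4129/5000 ≈ 0.825800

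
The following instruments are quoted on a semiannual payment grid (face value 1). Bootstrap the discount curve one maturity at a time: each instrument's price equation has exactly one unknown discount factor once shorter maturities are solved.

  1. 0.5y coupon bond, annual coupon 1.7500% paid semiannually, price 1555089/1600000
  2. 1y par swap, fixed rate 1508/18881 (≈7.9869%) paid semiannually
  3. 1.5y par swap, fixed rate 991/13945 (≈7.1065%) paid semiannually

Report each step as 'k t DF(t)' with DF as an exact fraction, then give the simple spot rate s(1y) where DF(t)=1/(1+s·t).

step 1 [0.5y] bond c/2=7/800: DF=(1555089/1600000 − 7/800·(0))/(1+7/800) = 1927/2000 ≈ 0.963500
step 2 [1y] swap r/2=754/18881: DF=(1 − 754/18881·(0.963500))/(1+754/18881) = 4623/5000 ≈ 0.924600
step 3 [1.5y] swap r/2=991/27890: DF=(1 − 991/27890·(0.963500+0.924600))/(1+991/27890) = 9009/10000 ≈ 0.900900

1 1/2 1927/2000
2 1 4623/5000
3 3/2 9009/10000
s(1y) = (1/(4623/5000) − 1)/(1) = 377/4623 ≈ 8.1549%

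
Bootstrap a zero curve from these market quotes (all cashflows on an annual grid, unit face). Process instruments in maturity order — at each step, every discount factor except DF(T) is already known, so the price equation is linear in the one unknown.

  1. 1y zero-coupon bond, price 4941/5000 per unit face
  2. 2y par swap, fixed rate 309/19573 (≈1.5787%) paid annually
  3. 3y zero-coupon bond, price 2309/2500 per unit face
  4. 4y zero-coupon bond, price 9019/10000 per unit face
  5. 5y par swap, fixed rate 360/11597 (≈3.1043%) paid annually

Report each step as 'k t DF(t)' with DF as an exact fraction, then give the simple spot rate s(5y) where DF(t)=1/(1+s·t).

1 1 4941/5000
2 2 9691/10000
3 3 2309/2500
4 4 9019/10000
5 5 107/125
s(5y) = (1/(107/125) − 1)/(5) = 18/535 ≈ 3.3645%

step 1 [1y] zero: DF = P = 4941/5000 ≈ 0.988200
step 2 [2y] swap r/1=309/19573: DF=(1 − 309/19573·(0.988200))/(1+309/19573) = 9691/10000 ≈ 0.969100
step 3 [3y] zero: DF = P = 2309/2500 ≈ 0.923600
step 4 [4y] zero: DF = P = 9019/10000 ≈ 0.901900
step 5 [5y] swap r/1=360/11597: DF=(1 − 360/11597·(0.988200+0.969100+0.923600+0.901900))/(1+360/11597) = 107/125 ≈ 0.856000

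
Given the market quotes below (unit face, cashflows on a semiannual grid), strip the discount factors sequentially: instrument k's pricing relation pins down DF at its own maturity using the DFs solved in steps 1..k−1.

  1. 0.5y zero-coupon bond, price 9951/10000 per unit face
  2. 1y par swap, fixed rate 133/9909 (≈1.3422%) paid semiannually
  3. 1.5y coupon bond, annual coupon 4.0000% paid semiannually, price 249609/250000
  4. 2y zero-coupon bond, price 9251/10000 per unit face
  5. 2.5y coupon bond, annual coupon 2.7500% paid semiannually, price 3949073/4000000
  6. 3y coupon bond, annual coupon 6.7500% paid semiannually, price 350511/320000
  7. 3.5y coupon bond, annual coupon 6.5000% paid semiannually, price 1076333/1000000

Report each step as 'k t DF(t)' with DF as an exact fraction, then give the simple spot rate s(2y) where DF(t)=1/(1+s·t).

1 1/2 9951/10000
2 1 9867/10000
3 3/2 47/50
4 2 9251/10000
5 5/2 9217/10000
6 3 9039/10000
7 7/2 8639/10000
s(2y) = (1/(9251/10000) − 1)/(2) = 749/18502 ≈ 4.0482%

step 1 [0.5y] zero: DF = P = 9951/10000 ≈ 0.995100
step 2 [1y] swap r/2=133/19818: DF=(1 − 133/19818·(0.995100))/(1+133/19818) = 9867/10000 ≈ 0.986700
step 3 [1.5y] bond c/2=1/50: DF=(249609/250000 − 1/50·(0.995100+0.986700))/(1+1/50) = 47/50 ≈ 0.940000
step 4 [2y] zero: DF = P = 9251/10000 ≈ 0.925100
step 5 [2.5y] bond c/2=11/800: DF=(3949073/4000000 − 11/800·(0.995100+0.986700+0.940000+0.925100))/(1+11/800) = 9217/10000 ≈ 0.921700
step 6 [3y] bond c/2=27/800: DF=(350511/320000 − 27/800·(0.995100+0.986700+0.940000+0.925100+0.921700))/(1+27/800) = 9039/10000 ≈ 0.903900
step 7 [3.5y] bond c/2=13/400: DF=(1076333/1000000 − 13/400·(0.995100+0.986700+0.940000+0.925100+0.921700+0.903900))/(1+13/400) = 8639/10000 ≈ 0.863900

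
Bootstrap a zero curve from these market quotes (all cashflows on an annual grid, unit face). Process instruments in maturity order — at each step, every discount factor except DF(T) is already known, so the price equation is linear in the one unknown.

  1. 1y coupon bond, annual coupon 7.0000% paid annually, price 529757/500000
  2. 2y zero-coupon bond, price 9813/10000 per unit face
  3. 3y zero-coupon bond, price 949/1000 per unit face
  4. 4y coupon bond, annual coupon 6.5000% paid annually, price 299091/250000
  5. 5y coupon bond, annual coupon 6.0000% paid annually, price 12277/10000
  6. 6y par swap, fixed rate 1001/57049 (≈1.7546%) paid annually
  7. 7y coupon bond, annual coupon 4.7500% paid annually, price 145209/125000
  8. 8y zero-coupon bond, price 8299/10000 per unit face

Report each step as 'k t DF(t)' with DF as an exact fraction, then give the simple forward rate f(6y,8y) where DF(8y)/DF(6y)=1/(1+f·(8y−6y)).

step 1 [1y] bond c/1=7/100: DF=(529757/500000 − 7/100·(0))/(1+7/100) = 4951/5000 ≈ 0.990200
step 2 [2y] zero: DF = P = 9813/10000 ≈ 0.981300
step 3 [3y] zero: DF = P = 949/1000 ≈ 0.949000
step 4 [4y] bond c/1=13/200: DF=(299091/250000 − 13/200·(0.990200+0.981300+0.949000))/(1+13/200) = 9451/10000 ≈ 0.945100
step 5 [5y] bond c/1=3/50: DF=(12277/10000 − 3/50·(0.990200+0.981300+0.949000+0.945100))/(1+3/50) = 4697/5000 ≈ 0.939400
step 6 [6y] swap r/1=1001/57049: DF=(1 − 1001/57049·(0.990200+0.981300+0.949000+0.945100+0.939400))/(1+1001/57049) = 8999/10000 ≈ 0.899900
step 7 [7y] bond c/1=19/400: DF=(145209/125000 − 19/400·(0.990200+0.981300+0.949000+0.945100+0.939400+0.899900))/(1+19/400) = 8503/10000 ≈ 0.850300
step 8 [8y] zero: DF = P = 8299/10000 ≈ 0.829900

1 1 4951/5000
2 2 9813/10000
3 3 949/1000
4 4 9451/10000
5 5 4697/5000
6 6 8999/10000
7 7 8503/10000
8 8 8299/10000
f(6y,8y) = ((8999/10000)/(8299/10000) − 1)/(2) = 350/8299 ≈ 4.2174%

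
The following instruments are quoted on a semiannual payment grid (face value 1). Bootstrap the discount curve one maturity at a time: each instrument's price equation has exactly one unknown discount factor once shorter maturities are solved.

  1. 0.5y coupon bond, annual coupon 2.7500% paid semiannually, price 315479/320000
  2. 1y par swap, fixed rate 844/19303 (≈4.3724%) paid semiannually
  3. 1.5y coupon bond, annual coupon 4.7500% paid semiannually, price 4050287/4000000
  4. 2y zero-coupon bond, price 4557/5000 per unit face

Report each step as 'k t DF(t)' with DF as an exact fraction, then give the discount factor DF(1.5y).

step 1 [0.5y] bond c/2=11/800: DF=(315479/320000 − 11/800·(0))/(1+11/800) = 389/400 ≈ 0.972500
step 2 [1y] swap r/2=422/19303: DF=(1 − 422/19303·(0.972500))/(1+422/19303) = 4789/5000 ≈ 0.957800
step 3 [1.5y] bond c/2=19/800: DF=(4050287/4000000 − 19/800·(0.972500+0.957800))/(1+19/800) = 9443/10000 ≈ 0.944300
step 4 [2y] zero: DF = P = 4557/5000 ≈ 0.911400

1 1/2 389/400
2 1 4789/5000
3 3/2 9443/10000
4 2 4557/5000
DF(1.5y) = 9443/10000 ≈ 0.944300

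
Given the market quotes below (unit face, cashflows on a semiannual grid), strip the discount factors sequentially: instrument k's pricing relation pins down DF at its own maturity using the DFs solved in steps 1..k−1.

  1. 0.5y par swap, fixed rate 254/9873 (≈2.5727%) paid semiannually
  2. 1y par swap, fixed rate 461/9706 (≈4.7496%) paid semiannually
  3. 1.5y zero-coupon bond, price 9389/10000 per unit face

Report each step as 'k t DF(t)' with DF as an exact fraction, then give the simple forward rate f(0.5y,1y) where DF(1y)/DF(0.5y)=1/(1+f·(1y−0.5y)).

step 1 [0.5y] swap r/2=127/9873: DF=(1 − 127/9873·(0))/(1+127/9873) = 9873/10000 ≈ 0.987300
step 2 [1y] swap r/2=461/19412: DF=(1 − 461/19412·(0.987300))/(1+461/19412) = 9539/10000 ≈ 0.953900
step 3 [1.5y] zero: DF = P = 9389/10000 ≈ 0.938900

1 1/2 9873/10000
2 1 9539/10000
3 3/2 9389/10000
f(0.5y,1y) = ((9873/10000)/(9539/10000) − 1)/(1/2) = 668/9539 ≈ 7.0028%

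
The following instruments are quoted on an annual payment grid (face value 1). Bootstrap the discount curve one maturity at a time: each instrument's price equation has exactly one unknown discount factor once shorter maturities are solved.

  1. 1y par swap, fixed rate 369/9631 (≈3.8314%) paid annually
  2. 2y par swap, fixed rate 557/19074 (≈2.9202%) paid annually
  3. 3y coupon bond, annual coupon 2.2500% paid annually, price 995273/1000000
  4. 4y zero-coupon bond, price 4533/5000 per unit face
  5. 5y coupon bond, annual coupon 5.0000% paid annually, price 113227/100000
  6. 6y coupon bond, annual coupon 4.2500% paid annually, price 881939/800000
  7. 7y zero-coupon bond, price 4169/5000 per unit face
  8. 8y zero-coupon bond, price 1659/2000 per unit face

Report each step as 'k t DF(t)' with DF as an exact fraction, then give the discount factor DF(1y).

1 1 9631/10000
2 2 9443/10000
3 3 4657/5000
4 4 4533/5000
5 5 9/10
6 6 8681/10000
7 7 4169/5000
8 8 1659/2000
DF(1y) = 9631/10000 ≈ 0.963100

step 1 [1y] swap r/1=369/9631: DF=(1 − 369/9631·(0))/(1+369/9631) = 9631/10000 ≈ 0.963100
step 2 [2y] swap r/1=557/19074: DF=(1 − 557/19074·(0.963100))/(1+557/19074) = 9443/10000 ≈ 0.944300
step 3 [3y] bond c/1=9/400: DF=(995273/1000000 − 9/400·(0.963100+0.944300))/(1+9/400) = 4657/5000 ≈ 0.931400
step 4 [4y] zero: DF = P = 4533/5000 ≈ 0.906600
step 5 [5y] bond c/1=1/20: DF=(113227/100000 − 1/20·(0.963100+0.944300+0.931400+0.906600))/(1+1/20) = 9/10 ≈ 0.900000
step 6 [6y] bond c/1=17/400: DF=(881939/800000 − 17/400·(0.963100+0.944300+0.931400+0.906600+0.900000))/(1+17/400) = 8681/10000 ≈ 0.868100
step 7 [7y] zero: DF = P = 4169/5000 ≈ 0.833800
step 8 [8y] zero: DF = P = 1659/2000 ≈ 0.829500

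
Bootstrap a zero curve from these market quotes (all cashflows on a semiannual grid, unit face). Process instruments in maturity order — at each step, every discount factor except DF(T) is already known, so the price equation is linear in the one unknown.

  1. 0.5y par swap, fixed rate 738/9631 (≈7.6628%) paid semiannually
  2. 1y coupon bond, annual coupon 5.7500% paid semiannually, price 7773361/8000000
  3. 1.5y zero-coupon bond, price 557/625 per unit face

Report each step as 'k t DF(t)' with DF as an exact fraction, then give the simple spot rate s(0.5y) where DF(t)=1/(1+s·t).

1 1/2 9631/10000
2 1 1147/1250
3 3/2 557/625
s(0.5y) = (1/(9631/10000) − 1)/(1/2) = 738/9631 ≈ 7.6628%

step 1 [0.5y] swap r/2=369/9631: DF=(1 − 369/9631·(0))/(1+369/9631) = 9631/10000 ≈ 0.963100
step 2 [1y] bond c/2=23/800: DF=(7773361/8000000 − 23/800·(0.963100))/(1+23/800) = 1147/1250 ≈ 0.917600
step 3 [1.5y] zero: DF = P = 557/625 ≈ 0.891200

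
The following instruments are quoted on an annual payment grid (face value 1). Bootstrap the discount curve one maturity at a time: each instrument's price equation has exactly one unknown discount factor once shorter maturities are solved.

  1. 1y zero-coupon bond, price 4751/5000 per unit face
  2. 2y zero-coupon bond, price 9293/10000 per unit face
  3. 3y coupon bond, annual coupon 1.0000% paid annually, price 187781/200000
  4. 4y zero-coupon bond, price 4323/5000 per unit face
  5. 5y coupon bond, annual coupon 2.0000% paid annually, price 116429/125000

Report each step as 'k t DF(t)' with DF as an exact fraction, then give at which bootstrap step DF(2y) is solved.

step 1 [1y] zero: DF = P = 4751/5000 ≈ 0.950200
step 2 [2y] zero: DF = P = 9293/10000 ≈ 0.929300
step 3 [3y] bond c/1=1/100: DF=(187781/200000 − 1/100·(0.950200+0.929300))/(1+1/100) = 911/1000 ≈ 0.911000
step 4 [4y] zero: DF = P = 4323/5000 ≈ 0.864600
step 5 [5y] bond c/1=1/50: DF=(116429/125000 − 1/50·(0.950200+0.929300+0.911000+0.864600))/(1+1/50) = 1683/2000 ≈ 0.841500

1 1 4751/5000
2 2 9293/10000
3 3 911/1000
4 4 4323/5000
5 5 1683/2000
DF(2y) is solved at step 2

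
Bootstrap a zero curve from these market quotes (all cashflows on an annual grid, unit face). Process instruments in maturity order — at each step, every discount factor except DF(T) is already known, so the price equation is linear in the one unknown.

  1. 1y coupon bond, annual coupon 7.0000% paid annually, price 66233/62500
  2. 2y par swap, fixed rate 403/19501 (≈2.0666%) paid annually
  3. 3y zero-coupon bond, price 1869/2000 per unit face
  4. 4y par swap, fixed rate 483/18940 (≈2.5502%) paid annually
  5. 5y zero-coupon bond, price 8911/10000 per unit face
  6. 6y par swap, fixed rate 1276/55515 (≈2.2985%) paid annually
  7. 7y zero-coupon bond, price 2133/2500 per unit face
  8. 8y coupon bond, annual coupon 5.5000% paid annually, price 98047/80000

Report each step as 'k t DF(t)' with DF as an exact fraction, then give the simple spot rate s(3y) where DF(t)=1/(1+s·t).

step 1 [1y] bond c/1=7/100: DF=(66233/62500 − 7/100·(0))/(1+7/100) = 619/625 ≈ 0.990400
step 2 [2y] swap r/1=403/19501: DF=(1 − 403/19501·(0.990400))/(1+403/19501) = 9597/10000 ≈ 0.959700
step 3 [3y] zero: DF = P = 1869/2000 ≈ 0.934500
step 4 [4y] swap r/1=483/18940: DF=(1 − 483/18940·(0.990400+0.959700+0.934500))/(1+483/18940) = 4517/5000 ≈ 0.903400
step 5 [5y] zero: DF = P = 8911/10000 ≈ 0.891100
step 6 [6y] swap r/1=1276/55515: DF=(1 − 1276/55515·(0.990400+0.959700+0.934500+0.903400+0.891100))/(1+1276/55515) = 2181/2500 ≈ 0.872400
step 7 [7y] zero: DF = P = 2133/2500 ≈ 0.853200
step 8 [8y] bond c/1=11/200: DF=(98047/80000 − 11/200·(0.990400+0.959700+0.934500+0.903400+0.891100+0.872400+0.853200))/(1+11/200) = 4139/5000 ≈ 0.827800

1 1 619/625
2 2 9597/10000
3 3 1869/2000
4 4 4517/5000
5 5 8911/10000
6 6 2181/2500
7 7 2133/2500
8 8 4139/5000
s(3y) = (1/(1869/2000) − 1)/(3) = 131/5607 ≈ 2.3364%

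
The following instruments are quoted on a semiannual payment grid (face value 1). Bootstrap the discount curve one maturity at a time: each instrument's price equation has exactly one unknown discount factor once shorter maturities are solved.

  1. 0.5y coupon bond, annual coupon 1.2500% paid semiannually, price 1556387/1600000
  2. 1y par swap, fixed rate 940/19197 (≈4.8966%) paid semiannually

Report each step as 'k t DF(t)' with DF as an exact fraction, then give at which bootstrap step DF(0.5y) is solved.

1 1/2 9667/10000
2 1 953/1000
DF(0.5y) is solved at step 1

step 1 [0.5y] bond c/2=1/160: DF=(1556387/1600000 − 1/160·(0))/(1+1/160) = 9667/10000 ≈ 0.966700
step 2 [1y] swap r/2=470/19197: DF=(1 − 470/19197·(0.966700))/(1+470/19197) = 953/1000 ≈ 0.953000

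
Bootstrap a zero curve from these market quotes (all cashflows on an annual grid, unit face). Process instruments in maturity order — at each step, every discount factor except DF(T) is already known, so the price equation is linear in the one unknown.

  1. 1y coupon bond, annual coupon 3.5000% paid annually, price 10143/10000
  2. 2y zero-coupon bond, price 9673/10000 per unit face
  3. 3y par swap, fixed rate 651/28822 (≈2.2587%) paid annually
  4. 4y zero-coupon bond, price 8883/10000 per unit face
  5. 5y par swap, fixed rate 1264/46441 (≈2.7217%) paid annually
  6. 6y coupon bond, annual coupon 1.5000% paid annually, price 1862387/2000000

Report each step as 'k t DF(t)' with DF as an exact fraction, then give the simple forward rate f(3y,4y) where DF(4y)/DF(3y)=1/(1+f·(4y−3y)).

1 1 49/50
2 2 9673/10000
3 3 9349/10000
4 4 8883/10000
5 5 546/625
6 6 1061/1250
f(3y,4y) = ((9349/10000)/(8883/10000) − 1)/(1) = 466/8883 ≈ 5.2460%

step 1 [1y] bond c/1=7/200: DF=(10143/10000 − 7/200·(0))/(1+7/200) = 49/50 ≈ 0.980000
step 2 [2y] zero: DF = P = 9673/10000 ≈ 0.967300
step 3 [3y] swap r/1=651/28822: DF=(1 − 651/28822·(0.980000+0.967300))/(1+651/28822) = 9349/10000 ≈ 0.934900
step 4 [4y] zero: DF = P = 8883/10000 ≈ 0.888300
step 5 [5y] swap r/1=1264/46441: DF=(1 − 1264/46441·(0.980000+0.967300+0.934900+0.888300))/(1+1264/46441) = 546/625 ≈ 0.873600
step 6 [6y] bond c/1=3/200: DF=(1862387/2000000 − 3/200·(0.980000+0.967300+0.934900+0.888300+0.873600))/(1+3/200) = 1061/1250 ≈ 0.848800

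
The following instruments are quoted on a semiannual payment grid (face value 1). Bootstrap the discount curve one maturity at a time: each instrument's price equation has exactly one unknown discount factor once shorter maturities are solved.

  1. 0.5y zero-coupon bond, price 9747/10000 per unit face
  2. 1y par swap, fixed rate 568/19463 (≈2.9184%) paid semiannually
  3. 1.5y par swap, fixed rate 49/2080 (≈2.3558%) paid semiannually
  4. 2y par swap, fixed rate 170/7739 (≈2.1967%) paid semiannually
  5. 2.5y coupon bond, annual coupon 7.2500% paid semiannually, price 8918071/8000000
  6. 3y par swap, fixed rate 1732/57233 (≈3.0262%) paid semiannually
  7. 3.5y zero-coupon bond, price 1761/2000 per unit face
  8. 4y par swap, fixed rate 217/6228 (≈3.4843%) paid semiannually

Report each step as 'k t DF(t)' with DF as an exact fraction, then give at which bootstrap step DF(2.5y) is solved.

step 1 [0.5y] zero: DF = P = 9747/10000 ≈ 0.974700
step 2 [1y] swap r/2=284/19463: DF=(1 − 284/19463·(0.974700))/(1+284/19463) = 2429/2500 ≈ 0.971600
step 3 [1.5y] swap r/2=49/4160: DF=(1 − 49/4160·(0.974700+0.971600))/(1+49/4160) = 9657/10000 ≈ 0.965700
step 4 [2y] swap r/2=85/7739: DF=(1 − 85/7739·(0.974700+0.971600+0.965700))/(1+85/7739) = 383/400 ≈ 0.957500
step 5 [2.5y] bond c/2=29/800: DF=(8918071/8000000 − 29/800·(0.974700+0.971600+0.965700+0.957500))/(1+29/800) = 2351/2500 ≈ 0.940400
step 6 [3y] swap r/2=866/57233: DF=(1 − 866/57233·(0.974700+0.971600+0.965700+0.957500+0.940400))/(1+866/57233) = 4567/5000 ≈ 0.913400
step 7 [3.5y] zero: DF = P = 1761/2000 ≈ 0.880500
step 8 [4y] swap r/2=217/12456: DF=(1 − 217/12456·(0.974700+0.971600+0.965700+0.957500+0.940400+0.913400+0.880500))/(1+217/12456) = 4349/5000 ≈ 0.869800

1 1/2 9747/10000
2 1 2429/2500
3 3/2 9657/10000
4 2 383/400
5 5/2 2351/2500
6 3 4567/5000
7 7/2 1761/2000
8 4 4349/5000
DF(2.5y) is solved at step 5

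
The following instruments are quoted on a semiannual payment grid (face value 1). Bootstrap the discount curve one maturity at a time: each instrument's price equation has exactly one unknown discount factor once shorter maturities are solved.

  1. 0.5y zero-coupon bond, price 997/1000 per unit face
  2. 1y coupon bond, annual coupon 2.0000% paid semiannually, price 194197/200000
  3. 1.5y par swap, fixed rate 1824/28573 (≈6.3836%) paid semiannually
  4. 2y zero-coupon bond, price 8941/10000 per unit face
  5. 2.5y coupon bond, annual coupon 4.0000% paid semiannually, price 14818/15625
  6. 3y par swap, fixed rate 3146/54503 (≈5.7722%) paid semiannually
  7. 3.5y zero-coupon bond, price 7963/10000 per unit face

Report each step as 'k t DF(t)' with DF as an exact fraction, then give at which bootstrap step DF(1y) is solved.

step 1 [0.5y] zero: DF = P = 997/1000 ≈ 0.997000
step 2 [1y] bond c/2=1/100: DF=(194197/200000 − 1/100·(0.997000))/(1+1/100) = 1903/2000 ≈ 0.951500
step 3 [1.5y] swap r/2=912/28573: DF=(1 − 912/28573·(0.997000+0.951500))/(1+912/28573) = 568/625 ≈ 0.908800
step 4 [2y] zero: DF = P = 8941/10000 ≈ 0.894100
step 5 [2.5y] bond c/2=1/50: DF=(14818/15625 − 1/50·(0.997000+0.951500+0.908800+0.894100))/(1+1/50) = 4281/5000 ≈ 0.856200
step 6 [3y] swap r/2=1573/54503: DF=(1 − 1573/54503·(0.997000+0.951500+0.908800+0.894100+0.856200))/(1+1573/54503) = 8427/10000 ≈ 0.842700
step 7 [3.5y] zero: DF = P = 7963/10000 ≈ 0.796300

1 1/2 997/1000
2 1 1903/2000
3 3/2 568/625
4 2 8941/10000
5 5/2 4281/5000
6 3 8427/10000
7 7/2 7963/10000
DF(1y) is solved at step 2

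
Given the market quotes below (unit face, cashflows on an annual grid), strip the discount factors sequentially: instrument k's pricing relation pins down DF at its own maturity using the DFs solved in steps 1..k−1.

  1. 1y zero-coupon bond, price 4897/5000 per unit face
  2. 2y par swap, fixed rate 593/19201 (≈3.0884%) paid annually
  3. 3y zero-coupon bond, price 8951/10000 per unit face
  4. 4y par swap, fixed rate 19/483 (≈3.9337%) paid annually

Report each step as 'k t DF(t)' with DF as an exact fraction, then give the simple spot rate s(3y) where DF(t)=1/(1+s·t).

1 1 4897/5000
2 2 9407/10000
3 3 8951/10000
4 4 2139/2500
s(3y) = (1/(8951/10000) − 1)/(3) = 1049/26853 ≈ 3.9065%

step 1 [1y] zero: DF = P = 4897/5000 ≈ 0.979400
step 2 [2y] swap r/1=593/19201: DF=(1 − 593/19201·(0.979400))/(1+593/19201) = 9407/10000 ≈ 0.940700
step 3 [3y] zero: DF = P = 8951/10000 ≈ 0.895100
step 4 [4y] swap r/1=19/483: DF=(1 − 19/483·(0.979400+0.940700+0.895100))/(1+19/483) = 2139/2500 ≈ 0.855600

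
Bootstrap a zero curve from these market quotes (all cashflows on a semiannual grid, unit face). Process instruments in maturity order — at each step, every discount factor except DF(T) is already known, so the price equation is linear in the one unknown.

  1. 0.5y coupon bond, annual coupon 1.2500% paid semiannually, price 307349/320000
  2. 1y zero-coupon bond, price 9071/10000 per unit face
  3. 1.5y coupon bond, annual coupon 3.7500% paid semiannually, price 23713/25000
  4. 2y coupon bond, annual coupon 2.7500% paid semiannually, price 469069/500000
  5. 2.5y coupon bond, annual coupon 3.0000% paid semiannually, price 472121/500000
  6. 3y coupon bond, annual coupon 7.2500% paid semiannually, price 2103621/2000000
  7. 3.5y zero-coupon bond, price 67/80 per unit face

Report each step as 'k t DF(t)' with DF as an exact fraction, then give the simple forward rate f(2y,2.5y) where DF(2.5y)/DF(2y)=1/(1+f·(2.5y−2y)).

step 1 [0.5y] bond c/2=1/160: DF=(307349/320000 − 1/160·(0))/(1+1/160) = 1909/2000 ≈ 0.954500
step 2 [1y] zero: DF = P = 9071/10000 ≈ 0.907100
step 3 [1.5y] bond c/2=3/160: DF=(23713/25000 − 3/160·(0.954500+0.907100))/(1+3/160) = 1121/1250 ≈ 0.896800
step 4 [2y] bond c/2=11/800: DF=(469069/500000 − 11/800·(0.954500+0.907100+0.896800))/(1+11/800) = 111/125 ≈ 0.888000
step 5 [2.5y] bond c/2=3/200: DF=(472121/500000 − 3/200·(0.954500+0.907100+0.896800+0.888000))/(1+3/200) = 2191/2500 ≈ 0.876400
step 6 [3y] bond c/2=29/800: DF=(2103621/2000000 − 29/800·(0.954500+0.907100+0.896800+0.888000+0.876400))/(1+29/800) = 1071/1250 ≈ 0.856800
step 7 [3.5y] zero: DF = P = 67/80 ≈ 0.837500

1 1/2 1909/2000
2 1 9071/10000
3 3/2 1121/1250
4 2 111/125
5 5/2 2191/2500
6 3 1071/1250
7 7/2 67/80
f(2y,2.5y) = ((111/125)/(2191/2500) − 1)/(1/2) = 58/2191 ≈ 2.6472%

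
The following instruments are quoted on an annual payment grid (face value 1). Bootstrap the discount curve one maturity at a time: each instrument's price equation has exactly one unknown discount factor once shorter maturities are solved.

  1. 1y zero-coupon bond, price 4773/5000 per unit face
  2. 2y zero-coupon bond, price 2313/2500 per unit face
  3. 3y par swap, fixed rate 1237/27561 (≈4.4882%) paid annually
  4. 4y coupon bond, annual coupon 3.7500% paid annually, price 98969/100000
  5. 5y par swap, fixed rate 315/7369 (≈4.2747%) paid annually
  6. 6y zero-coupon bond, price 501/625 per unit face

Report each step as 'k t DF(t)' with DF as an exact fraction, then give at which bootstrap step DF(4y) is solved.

step 1 [1y] zero: DF = P = 4773/5000 ≈ 0.954600
step 2 [2y] zero: DF = P = 2313/2500 ≈ 0.925200
step 3 [3y] swap r/1=1237/27561: DF=(1 − 1237/27561·(0.954600+0.925200))/(1+1237/27561) = 8763/10000 ≈ 0.876300
step 4 [4y] bond c/1=3/80: DF=(98969/100000 − 3/80·(0.954600+0.925200+0.876300))/(1+3/80) = 8543/10000 ≈ 0.854300
step 5 [5y] swap r/1=315/7369: DF=(1 − 315/7369·(0.954600+0.925200+0.876300+0.854300))/(1+315/7369) = 811/1000 ≈ 0.811000
step 6 [6y] zero: DF = P = 501/625 ≈ 0.801600

1 1 4773/5000
2 2 2313/2500
3 3 8763/10000
4 4 8543/10000
5 5 811/1000
6 6 501/625
DF(4y) is solved at step 4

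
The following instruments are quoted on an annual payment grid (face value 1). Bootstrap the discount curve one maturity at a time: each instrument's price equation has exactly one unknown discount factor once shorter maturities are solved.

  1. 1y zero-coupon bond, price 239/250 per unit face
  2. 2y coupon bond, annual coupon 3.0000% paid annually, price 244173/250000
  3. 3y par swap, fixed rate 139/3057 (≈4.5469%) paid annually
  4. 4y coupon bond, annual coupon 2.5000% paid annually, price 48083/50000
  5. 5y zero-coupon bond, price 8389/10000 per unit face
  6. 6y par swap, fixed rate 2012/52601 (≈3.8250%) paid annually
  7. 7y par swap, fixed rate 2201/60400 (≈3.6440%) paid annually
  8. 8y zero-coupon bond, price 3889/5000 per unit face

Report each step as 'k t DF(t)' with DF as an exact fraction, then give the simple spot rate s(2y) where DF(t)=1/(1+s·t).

step 1 [1y] zero: DF = P = 239/250 ≈ 0.956000
step 2 [2y] bond c/1=3/100: DF=(244173/250000 − 3/100·(0.956000))/(1+3/100) = 2301/2500 ≈ 0.920400
step 3 [3y] swap r/1=139/3057: DF=(1 − 139/3057·(0.956000+0.920400))/(1+139/3057) = 8749/10000 ≈ 0.874900
step 4 [4y] bond c/1=1/40: DF=(48083/50000 − 1/40·(0.956000+0.920400+0.874900))/(1+1/40) = 8711/10000 ≈ 0.871100
step 5 [5y] zero: DF = P = 8389/10000 ≈ 0.838900
step 6 [6y] swap r/1=2012/52601: DF=(1 − 2012/52601·(0.956000+0.920400+0.874900+0.871100+0.838900))/(1+2012/52601) = 1997/2500 ≈ 0.798800
step 7 [7y] swap r/1=2201/60400: DF=(1 − 2201/60400·(0.956000+0.920400+0.874900+0.871100+0.838900+0.798800))/(1+2201/60400) = 7799/10000 ≈ 0.779900
step 8 [8y] zero: DF = P = 3889/5000 ≈ 0.777800

1 1 239/250
2 2 2301/2500
3 3 8749/10000
4 4 8711/10000
5 5 8389/10000
6 6 1997/2500
7 7 7799/10000
8 8 3889/5000
s(2y) = (1/(2301/2500) − 1)/(2) = 199/4602 ≈ 4.3242%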